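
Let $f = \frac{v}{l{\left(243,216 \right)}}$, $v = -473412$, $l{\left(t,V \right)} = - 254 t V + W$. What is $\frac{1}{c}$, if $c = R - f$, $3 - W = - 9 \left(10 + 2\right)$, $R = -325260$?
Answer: $- \frac{4443947}{1445438359024} \approx -3.0745 \cdot 10^{-6}$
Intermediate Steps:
$W = 111$ ($W = 3 - - 9 \left(10 + 2\right) = 3 - \left(-9\right) 12 = 3 - -108 = 3 + 108 = 111$)
$l{\left(t,V \right)} = 111 - 254 V t$ ($l{\left(t,V \right)} = - 254 t V + 111 = - 254 V t + 111 = 111 - 254 V t$)
$f = \frac{157804}{4443947}$ ($f = - \frac{473412}{111 - 54864 \cdot 243} = - \frac{473412}{111 - 13331952} = - \frac{473412}{-13331841} = \left(-473412\right) \left(- \frac{1}{13331841}\right) = \frac{157804}{4443947} \approx 0.03551$)
$c = - \frac{1445438359024}{4443947}$ ($c = -325260 - \frac{157804}{4443947} = - \frac{1445438359024}{4443947} \approx -3.2526 \cdot 10^{5}$)
$\frac{1}{c} = \frac{1}{- \frac{1445438359024}{4443947}} = - \frac{4443947}{1445438359024}$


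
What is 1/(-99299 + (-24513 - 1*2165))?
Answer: -1/125977 ≈ -7.9380e-6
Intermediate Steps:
1/(-99299 + (-24513 - 1*2165)) = 1/(-99299 + (-24513 - 2165)) = 1/(-99299 - 26678) = 1/(-125977) = -1/125977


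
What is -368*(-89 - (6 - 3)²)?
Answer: 36064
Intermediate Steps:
-368*(-89 - (6 - 3)²) = -368*(-89 - 1*3²) = -368*(-89 - 1*9) = -368*(-89 - 9) = -368*(-98) = 36064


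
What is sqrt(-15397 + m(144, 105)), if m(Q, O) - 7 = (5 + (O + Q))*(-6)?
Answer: I*sqrt(16914) ≈ 130.05*I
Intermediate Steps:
m(Q, O) = -23 - 6*O - 6*Q (m(Q, O) = 7 + (5 + (O + Q))*(-6) = 7 + (5 + O + Q)*(-6) = 7 + (-30 - 6*O - 6*Q) = -23 - 6*O - 6*Q)
sqrt(-15397 + m(144, 105)) = sqrt(-15397 + (-23 - 6*105 - 6*144)) = sqrt(-15397 + (-23 - 630 - 864)) = sqrt(-15397 - 1517) = sqrt(-16914) = I*sqrt(16914)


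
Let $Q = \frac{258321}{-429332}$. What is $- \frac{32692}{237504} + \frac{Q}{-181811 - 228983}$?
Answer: $- \frac{180179028932311}{1308995945310576} \approx -0.13765$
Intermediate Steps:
$Q = - \frac{258321}{429332}$ ($Q = 258321 \left(- \frac{1}{429332}\right) = - \frac{258321}{429332} \approx -0.60168$)
$- \frac{32692}{237504} + \frac{Q}{-181811 - 228983} = - \frac{32692}{237504} - \frac{258321}{429332 \left(-181811 - 228983\right)} = \left(-32692\right) \frac{1}{237504} - \frac{258321}{429332 \left(-181811 - 228983\right)} = - \frac{8173}{59376} - \frac{258321}{429332 \left(-410794\right)} = - \frac{8173}{59376} - - \frac{258321}{176367009608} = - \frac{8173}{59376} + \frac{258321}{176367009608} = - \frac{180179028932311}{1308995945310576}$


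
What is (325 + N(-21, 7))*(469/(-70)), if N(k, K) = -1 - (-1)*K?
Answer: -22177/10 ≈ -2217.7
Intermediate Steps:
N(k, K) = -1 + K
(325 + N(-21, 7))*(469/(-70)) = (325 + (-1 + 7))*(469/(-70)) = (325 + 6)*(469*(-1/70)) = 331*(-67/10) = -22177/10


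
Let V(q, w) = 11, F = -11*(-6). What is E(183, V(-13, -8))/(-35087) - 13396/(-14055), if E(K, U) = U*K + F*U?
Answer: 431528807/493147785 ≈ 0.87505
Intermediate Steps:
F = 66
E(K, U) = 66*U + K*U (E(K, U) = U*K + 66*U = K*U + 66*U = 66*U + K*U)
E(183, V(-13, -8))/(-35087) - 13396/(-14055) = (11*(66 + 183))/(-35087) - 13396/(-14055) = (11*249)*(-1/35087) - 13396*(-1/14055) = 2739*(-1/35087) + 13396/14055 = -2739/35087 + 13396/14055 = 431528807/493147785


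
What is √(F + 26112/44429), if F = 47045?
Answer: √92864981178893/44429 ≈ 216.90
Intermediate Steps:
√(F + 26112/44429) = √(47045 + 26112/44429) = √(2090188417/44429) = √92864981178893/44429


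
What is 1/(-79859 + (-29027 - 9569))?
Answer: -1/118455 ≈ -8.4420e-6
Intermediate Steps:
1/(-79859 + (-29027 - 9569)) = 1/(-79859 - 38596) = 1/(-118455) = -1/118455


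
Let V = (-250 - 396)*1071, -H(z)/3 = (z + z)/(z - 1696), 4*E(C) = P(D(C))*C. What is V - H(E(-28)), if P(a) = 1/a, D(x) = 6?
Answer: -7045271436/10183 ≈ -6.9187e+5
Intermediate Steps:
E(C) = C/24 (E(C) = (C/6)/4 = C/24)
H(z) = -6*z/(-1696 + z) (H(z) = -3*(z + z)/(z - 1696) = -3*2*z/(-1696 + z) = -6*z/(-1696 + z))
V = -691866 (V = -646*1071 = -691866)
V - H(E(-28)) = -691866 - (-6)*(1/24)*(-28)/(-1696 + (1/24)*(-28)) = -691866 - (-6)*(-7)/(6*(-1696 - 7/6)) = -691866 - (-6)*(-7)/(6*(-10183/6)) = -691866 - (-6)*(-7)*(-6)/(6*10183) = -691866 - 1*(-42/10183) = -691866 + 42/10183 = -7045271436/10183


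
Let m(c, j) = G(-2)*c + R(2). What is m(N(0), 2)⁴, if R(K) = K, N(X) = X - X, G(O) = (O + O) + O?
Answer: 16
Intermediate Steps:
G(O) = 3*O (G(O) = 2*O + O = 3*O)
N(X) = 0
m(c, j) = 2 - 6*c (m(c, j) = (3*(-2))*c + 2 = -6*c + 2 = 2 - 6*c)
m(N(0), 2)⁴ = (2 - 6*0)⁴ = (2 + 0)⁴ = 2⁴ = 16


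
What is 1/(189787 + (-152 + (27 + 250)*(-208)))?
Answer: 1/132019 ≈ 7.5747e-6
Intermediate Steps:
1/(189787 + (-152 + (27 + 250)*(-208))) = 1/(189787 + (-152 + 277*(-208))) = 1/(189787 + (-152 - 57616)) = 1/(189787 - 57768) = 1/132019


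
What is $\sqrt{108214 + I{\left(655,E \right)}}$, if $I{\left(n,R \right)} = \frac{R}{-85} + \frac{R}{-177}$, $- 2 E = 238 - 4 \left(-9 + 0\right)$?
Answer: $\frac{2 \sqrt{6123749514645}}{15045} \approx 328.96$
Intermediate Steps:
$E = -137$ ($E = - \frac{238 - 4 \left(-9 + 0\right)}{2} = - \frac{238 - -36}{2} = - \frac{238 + 36}{2} = \left(- \frac{1}{2}\right) 274 = -137$)
$I{\left(n,R \right)} = - \frac{262 R}{15045}$ ($I{\left(n,R \right)} = R \left(- \frac{1}{85}\right) + R \left(- \frac{1}{177}\right) = - \frac{R}{85} - \frac{R}{177} = - \frac{262 R}{15045}$)
$\sqrt{108214 + I{\left(655,E \right)}} = \sqrt{108214 - - \frac{35894}{15045}} = \sqrt{108214 + \frac{35894}{15045}} = \sqrt{\frac{1628115524}{15045}} = \frac{2 \sqrt{6123749514645}}{15045}$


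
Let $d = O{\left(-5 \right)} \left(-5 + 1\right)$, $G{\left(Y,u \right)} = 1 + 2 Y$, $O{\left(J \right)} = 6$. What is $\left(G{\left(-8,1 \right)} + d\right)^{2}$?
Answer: $1521$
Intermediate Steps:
$d = -24$ ($d = 6 \left(-5 + 1\right) = 6 \left(-4\right) = -24$)
$\left(G{\left(-8,1 \right)} + d\right)^{2} = \left(\left(1 + 2 \left(-8\right)\right) - 24\right)^{2} = \left(\left(1 - 16\right) - 24\right)^{2} = \left(-15 - 24\right)^{2} = \left(-39\right)^{2} = 1521$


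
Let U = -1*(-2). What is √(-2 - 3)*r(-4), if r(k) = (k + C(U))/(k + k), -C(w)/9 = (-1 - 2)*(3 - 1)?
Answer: -25*I*√5/4 ≈ -13.975*I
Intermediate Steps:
U = 2
C(w) = 54 (C(w) = -9*(-1 - 2)*(3 - 1) = -(-27)*2 = -9*(-6) = 54)
r(k) = (54 + k)/(2*k) (r(k) = (k + 54)/(k + k) = (54 + k)/((2*k)) = (54 + k)*(1/(2*k)) = (54 + k)/(2*k))
√(-2 - 3)*r(-4) = √(-2 - 3)*((½)*(54 - 4)/(-4)) = √(-5)*((½)*(-¼)*50) = (I*√5)*(-25/4) = -25*I*√5/4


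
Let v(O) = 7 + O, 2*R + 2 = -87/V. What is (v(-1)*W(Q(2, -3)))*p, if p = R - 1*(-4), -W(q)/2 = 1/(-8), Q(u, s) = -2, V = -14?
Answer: 513/56 ≈ 9.1607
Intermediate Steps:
W(q) = 1/4 (W(q) = -2/(-8) = -2*(-1/8) = 1/4)
R = 59/28 (R = -1 + (-87/(-14))/2 = -1 + (-87*(-1/14))/2 = -1 + (1/2)*(87/14) = -1 + 87/28 = 59/28 ≈ 2.1071)
p = 171/28 (p = 59/28 - 1*(-4) = 59/28 + 4 = 171/28 ≈ 6.1071)
(v(-1)*W(Q(2, -3)))*p = ((7 - 1)*(1/4))*(171/28) = (6*(1/4))*(171/28) = (3/2)*(171/28) = 513/56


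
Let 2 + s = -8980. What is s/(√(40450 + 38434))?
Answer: -4491*√19721/19721 ≈ -31.980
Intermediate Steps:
s = -8982 (s = -2 - 8980 = -8982)
s/(√(40450 + 38434)) = -8982/√(40450 + 38434) = -8982*√19721/39442 = -4491*√19721/19721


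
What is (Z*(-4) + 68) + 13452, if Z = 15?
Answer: 13460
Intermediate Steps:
(Z*(-4) + 68) + 13452 = (15*(-4) + 68) + 13452 = (-60 + 68) + 13452 = 8 + 13452 = 13460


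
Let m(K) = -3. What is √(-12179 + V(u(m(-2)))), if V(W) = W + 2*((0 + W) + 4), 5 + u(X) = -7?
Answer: I*√12207 ≈ 110.49*I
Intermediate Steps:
u(X) = -12 (u(X) = -5 - 7 = -12)
V(W) = 8 + 3*W (V(W) = W + 2*(W + 4) = W + 2*(4 + W) = W + (8 + 2*W) = 8 + 3*W)
√(-12179 + V(u(m(-2)))) = √(-12179 + (8 + 3*(-12))) = √(-12179 + (8 - 36)) = √(-12179 - 28) = √(-12207) = I*√12207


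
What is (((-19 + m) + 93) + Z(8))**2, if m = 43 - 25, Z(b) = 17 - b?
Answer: 10201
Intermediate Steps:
m = 18
(((-19 + m) + 93) + Z(8))**2 = (((-19 + 18) + 93) + (17 - 1*8))**2 = ((-1 + 93) + (17 - 8))**2 = (92 + 9)**2 = 101**2 = 10201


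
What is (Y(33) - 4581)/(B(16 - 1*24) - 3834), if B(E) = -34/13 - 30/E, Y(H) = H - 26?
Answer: 237848/199309 ≈ 1.1934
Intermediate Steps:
Y(H) = -26 + H
B(E) = -34/13 - 30/E (B(E) = -34*1/13 - 30/E = -34/13 - 30/E)
(Y(33) - 4581)/(B(16 - 1*24) - 3834) = ((-26 + 33) - 4581)/((-34/13 - 30/(16 - 1*24)) - 3834) = (7 - 4581)/((-34/13 - 30/(16 - 24)) - 3834) = -4574/((-34/13 - 30/(-8)) - 3834) = -4574/((-34/13 - 30*(-⅛)) - 3834) = -4574/((-34/13 + 15/4) - 3834) = -4574/(59/52 - 3834) = -4574/(-199309/52) = -4574*(-52/199309) = 237848/199309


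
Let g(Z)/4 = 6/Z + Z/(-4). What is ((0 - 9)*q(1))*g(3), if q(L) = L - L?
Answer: 0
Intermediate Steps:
q(L) = 0
g(Z) = -Z + 24/Z (g(Z) = 4*(6/Z + Z/(-4)) = 4*(6/Z + Z*(-1/4)) = 4*(6/Z - Z/4) = -Z + 24/Z)
((0 - 9)*q(1))*g(3) = ((0 - 9)*0)*(-1*3 + 24/3) = (-9*0)*(-3 + 24*(1/3)) = 0*(-3 + 8) = 0*5 = 0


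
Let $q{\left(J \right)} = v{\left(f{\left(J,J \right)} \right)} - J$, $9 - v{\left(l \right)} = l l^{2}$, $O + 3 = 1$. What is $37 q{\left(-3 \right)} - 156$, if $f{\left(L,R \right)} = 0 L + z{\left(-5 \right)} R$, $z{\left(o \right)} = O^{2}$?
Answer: $64224$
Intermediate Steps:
$O = -2$ ($O = -3 + 1 = -2$)
$z{\left(o \right)} = 4$ ($z{\left(o \right)} = \left(-2\right)^{2} = 4$)
$f{\left(L,R \right)} = 4 R$ ($f{\left(L,R \right)} = 0 L + 4 R = 0 + 4 R = 4 R$)
$v{\left(l \right)} = 9 - l^{3}$ ($v{\left(l \right)} = 9 - l l^{2} = 9 - l^{3}$)
$q{\left(J \right)} = 9 - J - 64 J^{3}$ ($q{\left(J \right)} = \left(9 - \left(4 J\right)^{3}\right) - J = \left(9 - 64 J^{3}\right) - J = 9 - J - 64 J^{3}$)
$37 q{\left(-3 \right)} - 156 = 37 \left(9 - -3 - 64 \left(-3\right)^{3}\right) - 156 = 37 \left(9 + 3 - -1728\right) - 156 = 37 \left(9 + 3 + 1728\right) - 156 = 37 \cdot 1740 - 156 = 64380 - 156 = 64224$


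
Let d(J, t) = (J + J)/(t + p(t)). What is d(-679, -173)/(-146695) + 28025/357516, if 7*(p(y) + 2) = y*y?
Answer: 4917049946629/62725188305520 ≈ 0.078390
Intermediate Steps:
p(y) = -2 + y**2/7 (p(y) = -2 + (y*y)/7 = -2 + y**2/7)
d(J, t) = 2*J/(-2 + t + t**2/7) (d(J, t) = (J + J)/(t + (-2 + t**2/7)) = (2*J)/(-2 + t + t**2/7) = 2*J/(-2 + t + t**2/7))
d(-679, -173)/(-146695) + 28025/357516 = (14*(-679)/(-14 + (-173)**2 + 7*(-173)))/(-146695) + 28025/357516 = (14*(-679)/(-14 + 29929 - 1211))*(-1/146695) + 28025*(1/357516) = (14*(-679)/28704)*(-1/146695) + 28025/357516 = (14*(-679)*(1/28704))*(-1/146695) + 28025/357516 = -4753/14352*(-1/146695) + 28025/357516 = 4753/2105366640 + 28025/357516 = 4917049946629/62725188305520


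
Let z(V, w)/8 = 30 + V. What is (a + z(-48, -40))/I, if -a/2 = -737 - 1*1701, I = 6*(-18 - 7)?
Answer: -2366/75 ≈ -31.547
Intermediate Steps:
z(V, w) = 240 + 8*V (z(V, w) = 8*(30 + V) = 240 + 8*V)
I = -150 (I = 6*(-25) = -150)
a = 4876 (a = -2*(-737 - 1*1701) = -2*(-737 - 1701) = -2*(-2438) = 4876)
(a + z(-48, -40))/I = (4876 + (240 + 8*(-48)))/(-150) = (4876 + (240 - 384))*(-1/150) = (4876 - 144)*(-1/150) = 4732*(-1/150) = -2366/75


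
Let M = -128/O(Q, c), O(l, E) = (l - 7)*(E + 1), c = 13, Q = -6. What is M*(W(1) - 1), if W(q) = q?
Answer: 0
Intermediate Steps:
O(l, E) = (1 + E)*(-7 + l) (O(l, E) = (-7 + l)*(1 + E) = (1 + E)*(-7 + l))
M = 64/91 (M = -128/(-7 - 6 - 7*13 + 13*(-6)) = -128/(-7 - 6 - 91 - 78) = -128/(-182) = -128*(-1/182) = 64/91 ≈ 0.70330)
M*(W(1) - 1) = 64*(1 - 1)/91 = (64/91)*0 = 0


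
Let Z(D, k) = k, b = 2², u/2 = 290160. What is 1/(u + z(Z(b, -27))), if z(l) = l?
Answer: 1/580293 ≈ 1.7233e-6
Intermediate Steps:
u = 580320 (u = 2*290160 = 580320)
b = 4
1/(u + z(Z(b, -27))) = 1/(580320 - 27) = 1/580293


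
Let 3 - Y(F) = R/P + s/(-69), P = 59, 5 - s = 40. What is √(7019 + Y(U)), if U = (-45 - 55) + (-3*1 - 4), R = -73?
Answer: √116387992914/4071 ≈ 83.802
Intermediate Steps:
s = -35 (s = 5 - 1*40 = 5 - 40 = -35)
U = -107 (U = -100 + (-3 - 4) = -100 - 7 = -107)
Y(F) = 15185/4071 (Y(F) = 3 - (-73/59 - 35/(-69)) = 3 - (-73*1/59 - 35*(-1/69)) = 3 - (-73/59 + 35/69) = 3 - 1*(-2972/4071) = 3 + 2972/4071 = 15185/4071)
√(7019 + Y(U)) = √(7019 + 15185/4071) = √(28589534/4071) = √116387992914/4071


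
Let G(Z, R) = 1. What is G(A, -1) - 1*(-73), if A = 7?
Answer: 74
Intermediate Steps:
G(A, -1) - 1*(-73) = 1 - 1*(-73) = 1 + 73 = 74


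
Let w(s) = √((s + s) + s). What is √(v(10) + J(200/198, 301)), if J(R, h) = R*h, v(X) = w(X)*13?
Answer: √(331100 + 14157*√30)/33 ≈ 19.371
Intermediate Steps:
w(s) = √3*√s (w(s) = √(2*s + s) = √(3*s) = √3*√s)
v(X) = 13*√3*√X (v(X) = (√3*√X)*13 = 13*√3*√X)
√(v(10) + J(200/198, 301)) = √(13*√3*√10 + (200/198)*301) = √(13*√30 + (200*(1/198))*301) = √(13*√30 + (100/99)*301) = √(13*√30 + 30100/99) = √(30100/99 + 13*√30)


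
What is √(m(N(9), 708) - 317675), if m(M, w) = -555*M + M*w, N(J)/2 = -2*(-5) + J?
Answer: I*√311861 ≈ 558.45*I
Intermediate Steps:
N(J) = 20 + 2*J (N(J) = 2*(-2*(-5) + J) = 2*(10 + J) = 20 + 2*J)
√(m(N(9), 708) - 317675) = √((20 + 2*9)*(-555 + 708) - 317675) = √((20 + 18)*153 - 317675) = √(38*153 - 317675) = √(5814 - 317675) = √(-311861) = I*√311861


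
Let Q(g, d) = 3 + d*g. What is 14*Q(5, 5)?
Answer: 392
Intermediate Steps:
14*Q(5, 5) = 14*(3 + 5*5) = 14*(3 + 25) = 14*28 = 392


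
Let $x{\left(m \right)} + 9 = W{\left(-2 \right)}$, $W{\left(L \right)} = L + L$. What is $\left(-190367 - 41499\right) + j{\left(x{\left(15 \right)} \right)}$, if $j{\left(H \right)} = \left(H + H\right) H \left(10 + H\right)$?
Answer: $-232880$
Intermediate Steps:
$W{\left(L \right)} = 2 L$
$x{\left(m \right)} = -13$ ($x{\left(m \right)} = -9 + 2 \left(-2\right) = -9 - 4 = -13$)
$j{\left(H \right)} = 2 H^{2} \left(10 + H\right)$ ($j{\left(H \right)} = 2 H H \left(10 + H\right) = 2 H^{2} \left(10 + H\right)$)
$\left(-190367 - 41499\right) + j{\left(x{\left(15 \right)} \right)} = \left(-190367 - 41499\right) + 2 \left(-13\right)^{2} \left(10 - 13\right) = -231866 + 2 \cdot 169 \left(-3\right) = -231866 - 1014 = -232880$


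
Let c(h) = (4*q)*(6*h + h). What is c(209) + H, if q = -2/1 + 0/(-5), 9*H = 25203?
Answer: -26711/3 ≈ -8903.7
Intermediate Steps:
H = 8401/3 (H = (1/9)*25203 = 8401/3 ≈ 2800.3)
q = -2 (q = -2*1 + 0*(-1/5) = -2 + 0 = -2)
c(h) = -56*h (c(h) = (4*(-2))*(6*h + h) = -56*h)
c(209) + H = -56*209 + 8401/3 = -11704 + 8401/3 = -26711/3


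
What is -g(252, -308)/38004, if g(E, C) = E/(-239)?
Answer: 21/756913 ≈ 2.7744e-5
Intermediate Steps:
g(E, C) = -E/239 (g(E, C) = E*(-1/239) = -E/239)
-g(252, -308)/38004 = -(-1/239*252)/38004 = -(-252)/(239*38004) = -1*(-21/756913) = 21/756913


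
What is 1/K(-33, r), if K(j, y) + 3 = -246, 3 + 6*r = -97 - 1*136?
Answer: -1/249 ≈ -0.0040161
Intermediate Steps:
r = -118/3 (r = -½ + (-97 - 1*136)/6 = -½ + (-97 - 136)/6 = -½ + (⅙)*(-233) = -½ - 233/6 = -118/3 ≈ -39.333)
K(j, y) = -249 (K(j, y) = -3 - 246 = -249)
1/K(-33, r) = 1/(-249) = -1/249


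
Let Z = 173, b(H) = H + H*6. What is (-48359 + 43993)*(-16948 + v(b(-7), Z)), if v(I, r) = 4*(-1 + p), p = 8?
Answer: 73872720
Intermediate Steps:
b(H) = 7*H (b(H) = H + 6*H = 7*H)
v(I, r) = 28 (v(I, r) = 4*(-1 + 8) = 4*7 = 28)
(-48359 + 43993)*(-16948 + v(b(-7), Z)) = (-48359 + 43993)*(-16948 + 28) = -4366*(-16920) = 73872720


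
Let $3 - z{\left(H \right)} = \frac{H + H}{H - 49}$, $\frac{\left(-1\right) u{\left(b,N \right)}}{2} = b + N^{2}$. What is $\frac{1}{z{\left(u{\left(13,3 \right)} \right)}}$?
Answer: $\frac{93}{191} \approx 0.48691$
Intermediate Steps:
$u{\left(b,N \right)} = - 2 b - 2 N^{2}$ ($u{\left(b,N \right)} = - 2 \left(b + N^{2}\right) = - 2 b - 2 N^{2}$)
$z{\left(H \right)} = 3 - \frac{2 H}{-49 + H}$ ($z{\left(H \right)} = 3 - \frac{H + H}{H - 49} = 3 - \frac{2 H}{-49 + H}$)
$\frac{1}{z{\left(u{\left(13,3 \right)} \right)}} = \frac{1}{\frac{1}{-49 - \left(26 + 2 \cdot 3^{2}\right)} \left(-147 - \left(26 + 2 \cdot 3^{2}\right)\right)} = \frac{1}{\frac{1}{-49 - 44} \left(-147 - 44\right)} = \frac{1}{\frac{1}{-93} \left(-191\right)} = \frac{1}{\left(- \frac{1}{93}\right) \left(-191\right)} = \frac{1}{\frac{191}{93}} = \frac{93}{191}$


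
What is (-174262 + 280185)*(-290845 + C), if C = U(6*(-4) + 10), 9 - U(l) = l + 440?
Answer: -30851344826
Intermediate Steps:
U(l) = -431 - l (U(l) = 9 - (l + 440) = 9 - (440 + l) = 9 + (-440 - l) = -431 - l)
C = -417 (C = -431 - (6*(-4) + 10) = -431 - (-24 + 10) = -431 - 1*(-14) = -431 + 14 = -417)
(-174262 + 280185)*(-290845 + C) = (-174262 + 280185)*(-290845 - 417) = 105923*(-291262) = -30851344826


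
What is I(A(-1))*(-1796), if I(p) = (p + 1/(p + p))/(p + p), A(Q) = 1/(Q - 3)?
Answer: -8082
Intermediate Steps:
A(Q) = 1/(-3 + Q)
I(p) = (p + 1/(2*p))/(2*p) (I(p) = (p + 1/(2*p))/((2*p)) = (p + 1/(2*p))*(1/(2*p)) = (p + 1/(2*p))/(2*p))
I(A(-1))*(-1796) = (½ + 1/(4*(1/(-3 - 1))²))*(-1796) = (½ + 1/(4*(1/(-4))²))*(-1796) = (½ + 1/(4*(-¼)²))*(-1796) = (½ + (¼)*16)*(-1796) = (½ + 4)*(-1796) = (9/2)*(-1796) = -8082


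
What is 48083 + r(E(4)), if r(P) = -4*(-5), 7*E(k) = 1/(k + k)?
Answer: 48103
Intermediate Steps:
E(k) = 1/(14*k) (E(k) = 1/(7*(k + k)) = 1/(7*((2*k))) = (1/(2*k))/7 = 1/(14*k))
r(P) = 20
48083 + r(E(4)) = 48083 + 20 = 48103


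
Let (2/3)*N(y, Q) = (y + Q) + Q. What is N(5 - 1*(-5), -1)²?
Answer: 144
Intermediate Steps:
N(y, Q) = 3*Q + 3*y/2 (N(y, Q) = 3*((y + Q) + Q)/2 = 3*((Q + y) + Q)/2 = 3*(y + 2*Q)/2 = 3*Q + 3*y/2)
N(5 - 1*(-5), -1)² = (3*(-1) + 3*(5 - 1*(-5))/2)² = (-3 + 3*(5 + 5)/2)² = (-3 + (3/2)*10)² = (-3 + 15)² = 12² = 144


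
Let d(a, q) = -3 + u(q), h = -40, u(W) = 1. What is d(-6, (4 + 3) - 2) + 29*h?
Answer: -1162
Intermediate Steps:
d(a, q) = -2 (d(a, q) = -3 + 1 = -2)
d(-6, (4 + 3) - 2) + 29*h = -2 + 29*(-40) = -2 - 1160 = -1162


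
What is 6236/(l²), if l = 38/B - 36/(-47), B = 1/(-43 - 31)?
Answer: 3443831/4364452096 ≈ 0.00078906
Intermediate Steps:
B = -1/74 (B = 1/(-74) = -1/74 ≈ -0.013514)
l = -132128/47 (l = 38/(-1/74) - 36/(-47) = 38*(-74) - 36*(-1/47) = -2812 + 36/47 = -132128/47 ≈ -2811.2)
6236/(l²) = 6236/((-132128/47)²) = 6236/(17457808384/2209) = 6236*(2209/17457808384) = 3443831/4364452096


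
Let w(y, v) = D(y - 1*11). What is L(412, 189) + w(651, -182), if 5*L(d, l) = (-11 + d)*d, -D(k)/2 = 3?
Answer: 165182/5 ≈ 33036.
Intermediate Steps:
D(k) = -6 (D(k) = -2*3 = -6)
L(d, l) = d*(-11 + d)/5 (L(d, l) = ((-11 + d)*d)/5 = (d*(-11 + d))/5 = d*(-11 + d)/5)
w(y, v) = -6
L(412, 189) + w(651, -182) = (⅕)*412*(-11 + 412) - 6 = (⅕)*412*401 - 6 = 165212/5 - 6 = 165182/5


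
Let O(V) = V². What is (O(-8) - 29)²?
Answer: 1225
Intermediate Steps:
(O(-8) - 29)² = ((-8)² - 29)² = (64 - 29)² = 35² = 1225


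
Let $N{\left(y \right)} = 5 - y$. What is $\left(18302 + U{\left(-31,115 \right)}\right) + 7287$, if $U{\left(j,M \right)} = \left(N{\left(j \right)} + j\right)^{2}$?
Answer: $25614$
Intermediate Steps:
$U{\left(j,M \right)} = 25$ ($U{\left(j,M \right)} = \left(\left(5 - j\right) + j\right)^{2} = 5^{2} = 25$)
$\left(18302 + U{\left(-31,115 \right)}\right) + 7287 = \left(18302 + 25\right) + 7287 = 18327 + 7287 = 25614$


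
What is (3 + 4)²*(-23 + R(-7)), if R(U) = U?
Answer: -1470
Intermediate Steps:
(3 + 4)²*(-23 + R(-7)) = (3 + 4)²*(-23 - 7) = 7²*(-30) = 49*(-30) = -1470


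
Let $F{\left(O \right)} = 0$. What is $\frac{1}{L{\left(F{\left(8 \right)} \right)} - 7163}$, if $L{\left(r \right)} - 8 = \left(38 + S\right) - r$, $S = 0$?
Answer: $- \frac{1}{7117} \approx -0.00014051$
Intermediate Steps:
$L{\left(r \right)} = 46 - r$ ($L{\left(r \right)} = 8 - \left(-38 + r\right) = 46 - r$)
$\frac{1}{L{\left(F{\left(8 \right)} \right)} - 7163} = \frac{1}{\left(46 - 0\right) - 7163} = \frac{1}{\left(46 + 0\right) - 7163} = \frac{1}{46 - 7163} = \frac{1}{-7117} = - \frac{1}{7117}$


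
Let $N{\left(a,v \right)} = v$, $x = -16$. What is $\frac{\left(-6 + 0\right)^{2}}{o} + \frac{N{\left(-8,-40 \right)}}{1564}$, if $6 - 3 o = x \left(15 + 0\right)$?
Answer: $\frac{6628}{16031} \approx 0.41345$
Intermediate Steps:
$o = 82$ ($o = 2 - \frac{\left(-16\right) \left(15 + 0\right)}{3} = 2 - \frac{\left(-16\right) 15}{3} = 2 - -80 = 2 + 80 = 82$)
$\frac{\left(-6 + 0\right)^{2}}{o} + \frac{N{\left(-8,-40 \right)}}{1564} = \frac{\left(-6 + 0\right)^{2}}{82} - \frac{40}{1564} = \left(-6\right)^{2} \cdot \frac{1}{82} - \frac{10}{391} = 36 \cdot \frac{1}{82} - \frac{10}{391} = \frac{18}{41} - \frac{10}{391} = \frac{6628}{16031}$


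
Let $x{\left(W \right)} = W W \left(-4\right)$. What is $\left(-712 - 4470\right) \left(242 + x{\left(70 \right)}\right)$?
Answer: $100313156$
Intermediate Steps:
$x{\left(W \right)} = - 4 W^{2}$ ($x{\left(W \right)} = W^{2} \left(-4\right) = - 4 W^{2}$)
$\left(-712 - 4470\right) \left(242 + x{\left(70 \right)}\right) = \left(-712 - 4470\right) \left(242 - 4 \cdot 70^{2}\right) = - 5182 \left(242 - 19600\right) = \left(-5182\right) \left(-19358\right) = 100313156$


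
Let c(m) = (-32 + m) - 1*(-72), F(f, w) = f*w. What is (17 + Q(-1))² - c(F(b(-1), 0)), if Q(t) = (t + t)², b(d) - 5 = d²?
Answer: 401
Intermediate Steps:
b(d) = 5 + d²
Q(t) = 4*t² (Q(t) = (2*t)² = 4*t²)
c(m) = 40 + m (c(m) = (-32 + m) + 72 = 40 + m)
(17 + Q(-1))² - c(F(b(-1), 0)) = (17 + 4*(-1)²)² - (40 + (5 + (-1)²)*0) = (17 + 4*1)² - (40 + (5 + 1)*0) = (17 + 4)² - (40 + 6*0) = 21² - (40 + 0) = 441 - 1*40 = 441 - 40 = 401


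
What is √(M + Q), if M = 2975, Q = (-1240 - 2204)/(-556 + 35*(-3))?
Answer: √1302116459/661 ≈ 54.591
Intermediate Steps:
Q = 3444/661 (Q = -3444/(-556 - 105) = -3444/(-661) = -3444*(-1/661) = 3444/661 ≈ 5.2103)
√(M + Q) = √(2975 + 3444/661) = √(1969919/661) = √1302116459/661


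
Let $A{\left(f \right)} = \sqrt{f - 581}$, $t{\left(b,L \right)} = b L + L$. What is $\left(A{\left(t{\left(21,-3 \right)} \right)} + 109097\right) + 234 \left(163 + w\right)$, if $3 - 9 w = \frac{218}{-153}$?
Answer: $\frac{22545169}{153} + i \sqrt{647} \approx 1.4735 \cdot 10^{5} + 25.436 i$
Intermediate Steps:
$t{\left(b,L \right)} = L + L b$ ($t{\left(b,L \right)} = L b + L = L + L b$)
$A{\left(f \right)} = \sqrt{-581 + f}$
$w = \frac{677}{1377}$ ($w = \frac{1}{3} - \frac{218 \frac{1}{-153}}{9} = \frac{1}{3} - \frac{218 \left(- \frac{1}{153}\right)}{9} = \frac{1}{3} - - \frac{218}{1377} = \frac{1}{3} + \frac{218}{1377} = \frac{677}{1377} \approx 0.49165$)
$\left(A{\left(t{\left(21,-3 \right)} \right)} + 109097\right) + 234 \left(163 + w\right) = \left(\sqrt{-581 - 3 \left(1 + 21\right)} + 109097\right) + 234 \left(163 + \frac{677}{1377}\right) = \left(\sqrt{-581 - 66} + 109097\right) + 234 \cdot \frac{225128}{1377} = \left(\sqrt{-581 - 66} + 109097\right) + \frac{5853328}{153} = \left(\sqrt{-647} + 109097\right) + \frac{5853328}{153} = \left(i \sqrt{647} + 109097\right) + \frac{5853328}{153} = \left(109097 + i \sqrt{647}\right) + \frac{5853328}{153} = \frac{22545169}{153} + i \sqrt{647}$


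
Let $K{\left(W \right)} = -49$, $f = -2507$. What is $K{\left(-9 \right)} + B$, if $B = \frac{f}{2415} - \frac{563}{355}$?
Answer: $- \frac{384857}{7455} \approx -51.624$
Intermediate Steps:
$B = - \frac{19562}{7455}$ ($B = - \frac{2507}{2415} - \frac{563}{355} = \left(-2507\right) \frac{1}{2415} - \frac{563}{355} = - \frac{109}{105} - \frac{563}{355} = - \frac{19562}{7455} \approx -2.624$)
$K{\left(-9 \right)} + B = -49 - \frac{19562}{7455} = - \frac{384857}{7455}$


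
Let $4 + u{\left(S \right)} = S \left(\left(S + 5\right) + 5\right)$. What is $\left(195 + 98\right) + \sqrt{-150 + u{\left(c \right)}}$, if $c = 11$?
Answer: $293 + \sqrt{77} \approx 301.77$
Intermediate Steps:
$u{\left(S \right)} = -4 + S \left(10 + S\right)$ ($u{\left(S \right)} = -4 + S \left(\left(S + 5\right) + 5\right) = -4 + S \left(\left(5 + S\right) + 5\right) = -4 + S \left(10 + S\right)$)
$\left(195 + 98\right) + \sqrt{-150 + u{\left(c \right)}} = \left(195 + 98\right) + \sqrt{-150 + \left(-4 + 11^{2} + 10 \cdot 11\right)} = 293 + \sqrt{-150 + \left(-4 + 121 + 110\right)} = 293 + \sqrt{-150 + 227} = 293 + \sqrt{77}$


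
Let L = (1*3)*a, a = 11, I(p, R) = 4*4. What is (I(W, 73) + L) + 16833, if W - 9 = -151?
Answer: 16882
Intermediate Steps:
W = -142 (W = 9 - 151 = -142)
I(p, R) = 16
L = 33 (L = (1*3)*11 = 3*11 = 33)
(I(W, 73) + L) + 16833 = (16 + 33) + 16833 = 49 + 16833 = 16882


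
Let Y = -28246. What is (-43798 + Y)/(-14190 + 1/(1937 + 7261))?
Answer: 662660712/130519619 ≈ 5.0771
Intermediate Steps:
(-43798 + Y)/(-14190 + 1/(1937 + 7261)) = (-43798 - 28246)/(-14190 + 1/(1937 + 7261)) = -72044/(-14190 + 1/9198) = -72044/(-130519619/9198) = -72044*(-9198/130519619) = 662660712/130519619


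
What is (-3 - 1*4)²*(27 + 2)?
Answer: 1421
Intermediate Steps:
(-3 - 1*4)²*(27 + 2) = (-3 - 4)²*29 = (-7)²*29 = 49*29 = 1421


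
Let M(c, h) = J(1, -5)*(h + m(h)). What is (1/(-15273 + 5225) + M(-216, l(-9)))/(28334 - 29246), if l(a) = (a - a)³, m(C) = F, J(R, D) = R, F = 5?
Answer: -50239/9163776 ≈ -0.0054823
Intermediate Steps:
m(C) = 5
l(a) = 0 (l(a) = 0³ = 0)
M(c, h) = 5 + h (M(c, h) = 1*(h + 5) = 1*(5 + h) = 5 + h)
(1/(-15273 + 5225) + M(-216, l(-9)))/(28334 - 29246) = (1/(-15273 + 5225) + (5 + 0))/(28334 - 29246) = (1/(-10048) + 5)/(-912) = (-1/10048 + 5)*(-1/912) = (50239/10048)*(-1/912) = -50239/9163776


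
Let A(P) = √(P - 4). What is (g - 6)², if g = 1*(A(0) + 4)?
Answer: -8*I ≈ -8.0*I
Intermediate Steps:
A(P) = √(-4 + P)
g = 4 + 2*I (g = 1*(√(-4 + 0) + 4) = 1*(√(-4) + 4) = 1*(2*I + 4) = 1*(4 + 2*I) = 4 + 2*I ≈ 4.0 + 2.0*I)
(g - 6)² = ((4 + 2*I) - 6)² = (-2 + 2*I)²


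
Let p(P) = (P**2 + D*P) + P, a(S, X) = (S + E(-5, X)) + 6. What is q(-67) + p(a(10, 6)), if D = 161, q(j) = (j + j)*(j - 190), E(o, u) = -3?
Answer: 36713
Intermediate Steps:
q(j) = 2*j*(-190 + j) (q(j) = (2*j)*(-190 + j) = 2*j*(-190 + j))
a(S, X) = 3 + S (a(S, X) = (S - 3) + 6 = (-3 + S) + 6 = 3 + S)
p(P) = P**2 + 162*P (p(P) = (P**2 + 161*P) + P = P**2 + 162*P)
q(-67) + p(a(10, 6)) = 2*(-67)*(-190 - 67) + (3 + 10)*(162 + (3 + 10)) = 2*(-67)*(-257) + 13*(162 + 13) = 34438 + 13*175 = 34438 + 2275 = 36713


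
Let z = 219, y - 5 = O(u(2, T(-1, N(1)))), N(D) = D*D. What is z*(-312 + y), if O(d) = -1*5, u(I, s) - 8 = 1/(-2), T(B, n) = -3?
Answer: -68328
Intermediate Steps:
N(D) = D**2
u(I, s) = 15/2 (u(I, s) = 8 + 1/(-2) = 8 - 1/2 = 15/2)
O(d) = -5
y = 0 (y = 5 - 5 = 0)
z*(-312 + y) = 219*(-312 + 0) = 219*(-312) = -68328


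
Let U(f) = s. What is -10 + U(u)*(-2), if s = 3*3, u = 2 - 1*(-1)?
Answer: -28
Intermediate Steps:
u = 3 (u = 2 + 1 = 3)
s = 9
U(f) = 9
-10 + U(u)*(-2) = -10 + 9*(-2) = -10 - 18 = -28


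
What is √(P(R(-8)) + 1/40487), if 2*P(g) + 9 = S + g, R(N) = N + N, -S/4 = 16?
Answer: I*√291776934134/80974 ≈ 6.6708*I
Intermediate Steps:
S = -64 (S = -4*16 = -64)
R(N) = 2*N
P(g) = -73/2 + g/2 (P(g) = -9/2 + (-64 + g)/2 = -9/2 + (-32 + g/2) = -73/2 + g/2)
√(P(R(-8)) + 1/40487) = √((-73/2 + (2*(-8))/2) + 1/40487) = √((-73/2 + (½)*(-16)) + 1/40487) = √((-73/2 - 8) + 1/40487) = √(-89/2 + 1/40487) = √(-3603341/80974) = I*√291776934134/80974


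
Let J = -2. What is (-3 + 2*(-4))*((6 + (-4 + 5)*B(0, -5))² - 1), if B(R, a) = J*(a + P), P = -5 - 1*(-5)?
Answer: -2805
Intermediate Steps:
P = 0 (P = -5 + 5 = 0)
B(R, a) = -2*a (B(R, a) = -2*(a + 0) = -2*a)
(-3 + 2*(-4))*((6 + (-4 + 5)*B(0, -5))² - 1) = (-3 + 2*(-4))*((6 + (-4 + 5)*(-2*(-5)))² - 1) = (-3 - 8)*((6 + 1*10)² - 1) = -11*((6 + 10)² - 1) = -11*(16² - 1) = -11*(256 - 1) = -11*255 = -2805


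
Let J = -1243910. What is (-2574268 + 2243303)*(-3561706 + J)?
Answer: 1590490699440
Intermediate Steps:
(-2574268 + 2243303)*(-3561706 + J) = (-2574268 + 2243303)*(-3561706 - 1243910) = -330965*(-4805616) = 1590490699440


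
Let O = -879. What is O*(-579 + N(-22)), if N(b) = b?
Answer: 528279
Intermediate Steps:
O*(-579 + N(-22)) = -879*(-579 - 22) = -879*(-601) = 528279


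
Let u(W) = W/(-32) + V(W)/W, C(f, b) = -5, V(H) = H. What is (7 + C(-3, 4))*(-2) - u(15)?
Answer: -145/32 ≈ -4.5313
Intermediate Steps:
u(W) = 1 - W/32 (u(W) = W/(-32) + W/W = W*(-1/32) + 1 = -W/32 + 1 = 1 - W/32)
(7 + C(-3, 4))*(-2) - u(15) = (7 - 5)*(-2) - (1 - 1/32*15) = 2*(-2) - (1 - 15/32) = -4 - 1*17/32 = -4 - 17/32 = -145/32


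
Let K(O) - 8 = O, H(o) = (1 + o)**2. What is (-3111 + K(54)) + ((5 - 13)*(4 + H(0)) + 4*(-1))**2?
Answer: -1113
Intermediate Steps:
K(O) = 8 + O
(-3111 + K(54)) + ((5 - 13)*(4 + H(0)) + 4*(-1))**2 = (-3111 + (8 + 54)) + ((5 - 13)*(4 + (1 + 0)**2) + 4*(-1))**2 = (-3111 + 62) + (-8*(4 + 1**2) - 4)**2 = -3049 + (-8*(4 + 1) - 4)**2 = -3049 + (-8*5 - 4)**2 = -3049 + (-40 - 4)**2 = -3049 + (-44)**2 = -3049 + 1936 = -1113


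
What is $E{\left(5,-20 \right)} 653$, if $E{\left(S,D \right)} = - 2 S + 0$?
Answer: $-6530$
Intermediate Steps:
$E{\left(S,D \right)} = - 2 S$
$E{\left(5,-20 \right)} 653 = \left(-2\right) 5 \cdot 653 = \left(-10\right) 653 = -6530$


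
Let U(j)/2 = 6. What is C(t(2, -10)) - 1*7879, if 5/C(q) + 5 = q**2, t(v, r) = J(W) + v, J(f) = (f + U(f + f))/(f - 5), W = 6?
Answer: -622440/79 ≈ -7879.0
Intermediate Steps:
U(j) = 12 (U(j) = 2*6 = 12)
J(f) = (12 + f)/(-5 + f) (J(f) = (f + 12)/(f - 5) = (12 + f)/(-5 + f))
t(v, r) = 18 + v (t(v, r) = (12 + 6)/(-5 + 6) + v = 18/1 + v = 1*18 + v = 18 + v)
C(q) = 5/(-5 + q**2)
C(t(2, -10)) - 1*7879 = 5/(-5 + (18 + 2)**2) - 1*7879 = 5/(-5 + 20**2) - 7879 = 5/(-5 + 400) - 7879 = 5/395 - 7879 = 5*(1/395) - 7879 = 1/79 - 7879 = -622440/79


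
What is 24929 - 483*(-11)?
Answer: 30242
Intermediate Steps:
24929 - 483*(-11) = 24929 + 5313 = 30242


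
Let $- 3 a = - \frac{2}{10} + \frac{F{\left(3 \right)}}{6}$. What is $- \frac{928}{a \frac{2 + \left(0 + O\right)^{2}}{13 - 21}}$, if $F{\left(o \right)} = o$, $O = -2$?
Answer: $- \frac{37120}{3} \approx -12373.0$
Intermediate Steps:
$a = - \frac{1}{10}$ ($a = - \frac{- \frac{2}{10} + \frac{3}{6}}{3} = - \frac{\left(-2\right) \frac{1}{10} + 3 \cdot \frac{1}{6}}{3} = - \frac{- \frac{1}{5} + \frac{1}{2}}{3} = \left(- \frac{1}{3}\right) \frac{3}{10} = - \frac{1}{10} \approx -0.1$)
$- \frac{928}{a \frac{2 + \left(0 + O\right)^{2}}{13 - 21}} = - \frac{928}{\left(- \frac{1}{10}\right) \frac{2 + \left(0 - 2\right)^{2}}{13 - 21}} = - \frac{928}{\left(- \frac{1}{10}\right) \frac{2 + \left(-2\right)^{2}}{-8}} = - \frac{928}{\left(- \frac{1}{10}\right) \left(2 + 4\right) \left(- \frac{1}{8}\right)} = - \frac{928}{\left(- \frac{1}{10}\right) 6 \left(- \frac{1}{8}\right)} = - \frac{928}{\left(- \frac{1}{10}\right) \left(- \frac{3}{4}\right)} = - \frac{928}{\frac{3}{40}} = \left(-928\right) \frac{40}{3} = - \frac{37120}{3}$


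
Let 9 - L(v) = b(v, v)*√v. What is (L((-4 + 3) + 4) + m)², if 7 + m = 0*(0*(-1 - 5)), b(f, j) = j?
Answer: 31 - 12*√3 ≈ 10.215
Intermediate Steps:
L(v) = 9 - v^(3/2) (L(v) = 9 - v*√v = 9 - v^(3/2))
m = -7 (m = -7 + 0*(0*(-1 - 5)) = -7 + 0*(0*(-6)) = -7 + 0*0 = -7 + 0 = -7)
(L((-4 + 3) + 4) + m)² = ((9 - ((-4 + 3) + 4)^(3/2)) - 7)² = ((9 - (-1 + 4)^(3/2)) - 7)² = ((9 - 3^(3/2)) - 7)² = ((9 - 3*√3) - 7)² = (2 - 3*√3)²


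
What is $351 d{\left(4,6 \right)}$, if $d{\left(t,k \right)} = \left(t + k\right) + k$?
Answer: $5616$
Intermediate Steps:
$d{\left(t,k \right)} = t + 2 k$ ($d{\left(t,k \right)} = \left(k + t\right) + k = t + 2 k$)
$351 d{\left(4,6 \right)} = 351 \left(4 + 2 \cdot 6\right) = 351 \left(4 + 12\right) = 351 \cdot 16 = 5616$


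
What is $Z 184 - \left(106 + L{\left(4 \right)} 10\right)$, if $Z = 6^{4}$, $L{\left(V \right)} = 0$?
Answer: $238358$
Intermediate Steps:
$Z = 1296$
$Z 184 - \left(106 + L{\left(4 \right)} 10\right) = 1296 \cdot 184 - \left(106 + 0 \cdot 10\right) = 238464 - 106 = 238358$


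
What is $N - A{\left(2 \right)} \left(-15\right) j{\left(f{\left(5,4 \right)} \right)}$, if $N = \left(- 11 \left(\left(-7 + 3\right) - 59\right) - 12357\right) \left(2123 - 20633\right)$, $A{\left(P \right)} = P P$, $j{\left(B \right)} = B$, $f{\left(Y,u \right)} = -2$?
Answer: $215900520$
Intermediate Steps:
$A{\left(P \right)} = P^{2}$
$N = 215900640$ ($N = \left(- 11 \left(-4 - 59\right) - 12357\right) \left(-18510\right) = \left(\left(-11\right) \left(-63\right) - 12357\right) \left(-18510\right) = \left(693 - 12357\right) \left(-18510\right) = \left(-11664\right) \left(-18510\right) = 215900640$)
$N - A{\left(2 \right)} \left(-15\right) j{\left(f{\left(5,4 \right)} \right)} = 215900640 - 2^{2} \left(-15\right) \left(-2\right) = 215900640 - 4 \left(-15\right) \left(-2\right) = 215900640 - \left(-60\right) \left(-2\right) = 215900640 - 120 = 215900520$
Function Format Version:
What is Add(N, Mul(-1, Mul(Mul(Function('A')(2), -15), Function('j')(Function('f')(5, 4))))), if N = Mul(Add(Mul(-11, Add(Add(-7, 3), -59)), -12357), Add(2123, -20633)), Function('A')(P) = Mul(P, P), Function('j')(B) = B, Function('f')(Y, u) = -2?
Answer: 215900520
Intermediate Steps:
Function('A')(P) = Pow(P, 2)
N = 215900640 (N = Mul(Add(Mul(-11, Add(-4, -59)), -12357), -18510) = Mul(Add(Mul(-11, -63), -12357), -18510) = Mul(Add(693, -12357), -18510) = Mul(-11664, -18510) = 215900640)
Add(N, Mul(-1, Mul(Mul(Function('A')(2), -15), Function('j')(Function('f')(5, 4))))) = Add(215900640, Mul(-1, Mul(Mul(Pow(2, 2), -15), -2))) = Add(215900640, Mul(-1, Mul(Mul(4, -15), -2))) = Add(215900640, Mul(-1, Mul(-60, -2))) = Add(215900640, Mul(-1, 120)) = Add(215900640, -120) = 215900520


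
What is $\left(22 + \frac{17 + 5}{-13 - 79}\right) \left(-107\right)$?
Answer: $- \frac{107107}{46} \approx -2328.4$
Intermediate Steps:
$\left(22 + \frac{17 + 5}{-13 - 79}\right) \left(-107\right) = \left(22 + \frac{22}{-92}\right) \left(-107\right) = \left(22 + 22 \left(- \frac{1}{92}\right)\right) \left(-107\right) = \left(22 - \frac{11}{46}\right) \left(-107\right) = \frac{1001}{46} \left(-107\right) = - \frac{107107}{46}$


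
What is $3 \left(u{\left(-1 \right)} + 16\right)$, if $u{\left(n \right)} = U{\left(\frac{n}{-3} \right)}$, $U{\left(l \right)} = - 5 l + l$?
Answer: $44$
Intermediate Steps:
$U{\left(l \right)} = - 4 l$
$u{\left(n \right)} = \frac{4 n}{3}$ ($u{\left(n \right)} = - 4 \frac{n}{-3} = - 4 n \left(- \frac{1}{3}\right) = - 4 \left(- \frac{n}{3}\right) = \frac{4 n}{3}$)
$3 \left(u{\left(-1 \right)} + 16\right) = 3 \left(\frac{4}{3} \left(-1\right) + 16\right) = 3 \left(- \frac{4}{3} + 16\right) = 3 \cdot \frac{44}{3} = 44$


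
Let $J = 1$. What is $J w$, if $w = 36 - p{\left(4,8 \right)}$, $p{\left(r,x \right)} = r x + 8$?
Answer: $-4$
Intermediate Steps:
$p{\left(r,x \right)} = 8 + r x$
$w = -4$ ($w = 36 - \left(8 + 4 \cdot 8\right) = 36 - \left(8 + 32\right) = 36 - 40 = -4$)
$J w = 1 \left(-4\right) = -4$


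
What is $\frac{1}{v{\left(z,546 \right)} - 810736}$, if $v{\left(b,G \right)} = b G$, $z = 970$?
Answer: $- \frac{1}{281116} \approx -3.5573 \cdot 10^{-6}$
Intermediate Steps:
$v{\left(b,G \right)} = G b$
$\frac{1}{v{\left(z,546 \right)} - 810736} = \frac{1}{546 \cdot 970 - 810736} = \frac{1}{529620 - 810736} = \frac{1}{-281116} = - \frac{1}{281116}$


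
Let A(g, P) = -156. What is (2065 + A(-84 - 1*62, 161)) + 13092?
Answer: 15001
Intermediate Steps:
(2065 + A(-84 - 1*62, 161)) + 13092 = (2065 - 156) + 13092 = 1909 + 13092 = 15001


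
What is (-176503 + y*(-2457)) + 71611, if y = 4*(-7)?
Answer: -36096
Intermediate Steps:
y = -28
(-176503 + y*(-2457)) + 71611 = (-176503 - 28*(-2457)) + 71611 = (-176503 + 68796) + 71611 = -107707 + 71611 = -36096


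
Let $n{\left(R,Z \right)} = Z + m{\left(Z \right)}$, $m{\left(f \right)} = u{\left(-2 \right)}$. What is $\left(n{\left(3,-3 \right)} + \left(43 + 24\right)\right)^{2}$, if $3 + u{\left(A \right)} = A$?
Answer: $3481$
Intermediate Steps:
$u{\left(A \right)} = -3 + A$
$m{\left(f \right)} = -5$ ($m{\left(f \right)} = -3 - 2 = -5$)
$n{\left(R,Z \right)} = -5 + Z$ ($n{\left(R,Z \right)} = Z - 5 = -5 + Z$)
$\left(n{\left(3,-3 \right)} + \left(43 + 24\right)\right)^{2} = \left(\left(-5 - 3\right) + \left(43 + 24\right)\right)^{2} = \left(-8 + 67\right)^{2} = 59^{2} = 3481$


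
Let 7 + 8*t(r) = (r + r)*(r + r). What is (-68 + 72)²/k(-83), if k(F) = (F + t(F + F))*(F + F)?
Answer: -64/9092899 ≈ -7.0385e-6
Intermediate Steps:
t(r) = -7/8 + r²/2 (t(r) = -7/8 + ((r + r)*(r + r))/8 = -7/8 + ((2*r)*(2*r))/8 = -7/8 + (4*r²)/8 = -7/8 + r²/2)
k(F) = 2*F*(-7/8 + F + 2*F²) (k(F) = (F + (-7/8 + (F + F)²/2))*(F + F) = (F + (-7/8 + (2*F)²/2))*(2*F) = (F + (-7/8 + (4*F²)/2))*(2*F) = (F + (-7/8 + 2*F²))*(2*F) = (-7/8 + F + 2*F²)*(2*F) = 2*F*(-7/8 + F + 2*F²))
(-68 + 72)²/k(-83) = (-68 + 72)²/(((¼)*(-83)*(-7 + 8*(-83) + 16*(-83)²))) = 4²/(((¼)*(-83)*(-7 - 664 + 16*6889))) = 16/(((¼)*(-83)*(-7 - 664 + 110224))) = 16/(((¼)*(-83)*109553)) = 16/(-9092899/4) = 16*(-4/9092899) = -64/9092899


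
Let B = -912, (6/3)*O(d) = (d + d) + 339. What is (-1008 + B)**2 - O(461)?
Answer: 7371539/2 ≈ 3.6858e+6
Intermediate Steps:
O(d) = 339/2 + d (O(d) = ((d + d) + 339)/2 = (2*d + 339)/2 = (339 + 2*d)/2 = 339/2 + d)
(-1008 + B)**2 - O(461) = (-1008 - 912)**2 - (339/2 + 461) = (-1920)**2 - 1*1261/2 = 3686400 - 1261/2 = 7371539/2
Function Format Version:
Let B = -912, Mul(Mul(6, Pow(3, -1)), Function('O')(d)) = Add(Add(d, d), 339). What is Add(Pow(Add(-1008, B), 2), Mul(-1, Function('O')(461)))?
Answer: Rational(7371539, 2) ≈ 3.6858e+6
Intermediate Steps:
Function('O')(d) = Add(Rational(339, 2), d) (Function('O')(d) = Mul(Rational(1, 2), Add(Add(d, d), 339)) = Mul(Rational(1, 2), Add(Mul(2, d), 339)) = Mul(Rational(1, 2), Add(339, Mul(2, d))) = Add(Rational(339, 2), d))
Add(Pow(Add(-1008, B), 2), Mul(-1, Function('O')(461))) = Add(Pow(Add(-1008, -912), 2), Mul(-1, Add(Rational(339, 2), 461))) = Add(Pow(-1920, 2), Mul(-1, Rational(1261, 2))) = Add(3686400, Rational(-1261, 2)) = Rational(7371539, 2)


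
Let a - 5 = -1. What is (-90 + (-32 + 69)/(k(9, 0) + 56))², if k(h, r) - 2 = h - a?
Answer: 31730689/3969 ≈ 7994.6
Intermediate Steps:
a = 4 (a = 5 - 1 = 4)
k(h, r) = -2 + h (k(h, r) = 2 + (h - 1*4) = 2 + (h - 4) = 2 + (-4 + h) = -2 + h)
(-90 + (-32 + 69)/(k(9, 0) + 56))² = (-90 + (-32 + 69)/((-2 + 9) + 56))² = (-90 + 37/(7 + 56))² = (-90 + 37/63)² = (-5633/63)² = 31730689/3969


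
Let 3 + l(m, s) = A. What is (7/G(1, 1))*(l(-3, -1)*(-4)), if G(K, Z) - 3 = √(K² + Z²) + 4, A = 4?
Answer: -196/47 + 28*√2/47 ≈ -3.3277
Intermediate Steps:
G(K, Z) = 7 + √(K² + Z²) (G(K, Z) = 3 + (√(K² + Z²) + 4) = 3 + (4 + √(K² + Z²)) = 7 + √(K² + Z²))
l(m, s) = 1 (l(m, s) = -3 + 4 = 1)
(7/G(1, 1))*(l(-3, -1)*(-4)) = (7/(7 + √(1² + 1²)))*(1*(-4)) = (7/(7 + √(1 + 1)))*(-4) = (7/(7 + √2))*(-4) = -28/(7 + √2)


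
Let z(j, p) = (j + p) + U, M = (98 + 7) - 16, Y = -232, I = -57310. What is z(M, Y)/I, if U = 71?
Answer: 36/28655 ≈ 0.0012563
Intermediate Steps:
M = 89 (M = 105 - 16 = 89)
z(j, p) = 71 + j + p (z(j, p) = (j + p) + 71 = 71 + j + p)
z(M, Y)/I = (71 + 89 - 232)/(-57310) = -72*(-1/57310) = 36/28655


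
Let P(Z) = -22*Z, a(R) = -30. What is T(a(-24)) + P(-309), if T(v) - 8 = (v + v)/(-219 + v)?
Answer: 564918/83 ≈ 6806.2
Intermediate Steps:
T(v) = 8 + 2*v/(-219 + v) (T(v) = 8 + (v + v)/(-219 + v) = 8 + (2*v)/(-219 + v) = 8 + 2*v/(-219 + v))
T(a(-24)) + P(-309) = 2*(-876 + 5*(-30))/(-219 - 30) - 22*(-309) = 2*(-876 - 150)/(-249) + 6798 = 2*(-1/249)*(-1026) + 6798 = 684/83 + 6798 = 564918/83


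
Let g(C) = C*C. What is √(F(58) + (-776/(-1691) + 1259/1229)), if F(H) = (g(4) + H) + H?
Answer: √576524740280819/2078239 ≈ 11.553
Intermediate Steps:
g(C) = C²
F(H) = 16 + 2*H (F(H) = (4² + H) + H = (16 + H) + H = 16 + 2*H)
√(F(58) + (-776/(-1691) + 1259/1229)) = √((16 + 2*58) + (-776/(-1691) + 1259/1229)) = √((16 + 116) + (-776*(-1/1691) + 1259*(1/1229))) = √(132 + (776/1691 + 1259/1229)) = √(132 + 3082673/2078239) = √(277410221/2078239) = √576524740280819/2078239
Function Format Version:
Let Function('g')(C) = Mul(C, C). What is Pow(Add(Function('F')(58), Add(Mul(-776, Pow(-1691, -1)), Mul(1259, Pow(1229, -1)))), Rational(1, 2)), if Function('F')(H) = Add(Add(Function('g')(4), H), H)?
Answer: Mul(Rational(1, 2078239), Pow(576524740280819, Rational(1, 2))) ≈ 11.553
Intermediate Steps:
Function('g')(C) = Pow(C, 2)
Function('F')(H) = Add(16, Mul(2, H)) (Function('F')(H) = Add(Add(Pow(4, 2), H), H) = Add(Add(16, H), H) = Add(16, Mul(2, H)))
Pow(Add(Function('F')(58), Add(Mul(-776, Pow(-1691, -1)), Mul(1259, Pow(1229, -1)))), Rational(1, 2)) = Pow(Add(Add(16, Mul(2, 58)), Add(Mul(-776, Pow(-1691, -1)), Mul(1259, Pow(1229, -1)))), Rational(1, 2)) = Pow(Add(Add(16, 116), Add(Mul(-776, Rational(-1, 1691)), Mul(1259, Rational(1, 1229)))), Rational(1, 2)) = Pow(Add(132, Add(Rational(776, 1691), Rational(1259, 1229))), Rational(1, 2)) = Pow(Add(132, Rational(3082673, 2078239)), Rational(1, 2)) = Pow(Rational(277410221, 2078239), Rational(1, 2)) = Mul(Rational(1, 2078239), Pow(576524740280819, Rational(1, 2)))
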